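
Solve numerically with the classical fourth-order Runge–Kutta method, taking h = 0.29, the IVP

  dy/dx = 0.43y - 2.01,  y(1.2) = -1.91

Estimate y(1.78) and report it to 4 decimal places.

RK4: k1 = f(x_n, y_n); k2 = f(x_n + h/2, y_n + (h/2)·k1); k3 = f(x_n + h/2, y_n + (h/2)·k2); k4 = f(x_n + h, y_n + h·k3); y_{n+1} = y_n + (h/6)·(k1 + 2k2 + 2k3 + k4).
x=1.200000, y=-1.910000:
  k1 = f(1.200000, -1.910000) = -2.831300
  k2 = f(1.345000, -2.320538) = -3.007832
  k3 = f(1.345000, -2.346136) = -3.018838
  k4 = f(1.490000, -2.785463) = -3.207749
  y ← -1.910000 + (0.29/6)·(k1 + 2k2 + 2k3 + k4) = -2.784465
x=1.490000, y=-2.784465:
  k1 = f(1.490000, -2.784465) = -3.207320
  k2 = f(1.635000, -3.249527) = -3.407297
  k3 = f(1.635000, -3.278523) = -3.419765
  k4 = f(1.780000, -3.776197) = -3.633765
  y ← -2.784465 + (0.29/6)·(k1 + 2k2 + 2k3 + k4) = -3.775067
y(1.78) ≈ -3.7751

-3.7751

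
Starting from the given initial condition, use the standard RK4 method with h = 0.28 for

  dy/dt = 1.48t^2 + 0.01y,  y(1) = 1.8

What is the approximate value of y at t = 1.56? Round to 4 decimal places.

RK4: k1 = f(t_n, y_n); k2 = f(t_n + h/2, y_n + (h/2)·k1); k3 = f(t_n + h/2, y_n + (h/2)·k2); k4 = f(t_n + h, y_n + h·k3); y_{n+1} = y_n + (h/6)·(k1 + 2k2 + 2k3 + k4).
t=1.000000, y=1.800000:
  k1 = f(1.000000, 1.800000) = 1.498000
  k2 = f(1.140000, 2.009720) = 1.943505
  k3 = f(1.140000, 2.072091) = 1.944129
  k4 = f(1.280000, 2.344356) = 2.448276
  y ← 1.800000 + (0.28/6)·(k1 + 2k2 + 2k3 + k4) = 2.347005
t=1.280000, y=2.347005:
  k1 = f(1.280000, 2.347005) = 2.448302
  k2 = f(1.420000, 2.689768) = 3.011170
  k3 = f(1.420000, 2.768569) = 3.011958
  k4 = f(1.560000, 3.190354) = 3.633632
  y ← 2.347005 + (0.28/6)·(k1 + 2k2 + 2k3 + k4) = 3.192987
y(1.56) ≈ 3.1930

3.1930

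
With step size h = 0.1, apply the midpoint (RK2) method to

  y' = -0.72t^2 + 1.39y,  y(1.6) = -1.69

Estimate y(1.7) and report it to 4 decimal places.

-2.1501

Midpoint: k1 = f(t_n, y_n); k2 = f(t_n + h/2, y_n + (h/2)·k1); y_{n+1} = y_n + h·k2.
t=1.600000, y=-1.690000:
  k1 = f(1.600000, -1.690000) = -4.192300
  k2 = f(1.650000, -1.899615) = -4.600665
  y ← -1.690000 + 0.1·(-4.600665) = -2.150066
y(1.7) ≈ -2.1501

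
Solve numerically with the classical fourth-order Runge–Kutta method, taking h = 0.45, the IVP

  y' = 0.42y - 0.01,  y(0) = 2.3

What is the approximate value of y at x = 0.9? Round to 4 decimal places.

RK4: k1 = f(x_n, y_n); k2 = f(x_n + h/2, y_n + (h/2)·k1); k3 = f(x_n + h/2, y_n + (h/2)·k2); k4 = f(x_n + h, y_n + h·k3); y_{n+1} = y_n + (h/6)·(k1 + 2k2 + 2k3 + k4).
x=0.000000, y=2.300000:
  k1 = f(0.000000, 2.300000) = 0.956000
  k2 = f(0.225000, 2.515100) = 1.046342
  k3 = f(0.225000, 2.535427) = 1.054879
  k4 = f(0.450000, 2.774696) = 1.155372
  y ← 2.300000 + (0.45/6)·(k1 + 2k2 + 2k3 + k4) = 2.773536
x=0.450000, y=2.773536:
  k1 = f(0.450000, 2.773536) = 1.154885
  k2 = f(0.675000, 3.033385) = 1.264022
  k3 = f(0.675000, 3.057941) = 1.274335
  k4 = f(0.900000, 3.346987) = 1.395735
  y ← 2.773536 + (0.45/6)·(k1 + 2k2 + 2k3 + k4) = 3.345586
y(0.9) ≈ 3.3456

3.3456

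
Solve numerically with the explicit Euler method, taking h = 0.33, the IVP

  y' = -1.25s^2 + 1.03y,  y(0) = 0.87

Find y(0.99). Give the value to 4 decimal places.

1.8530

Euler: y_{n+1} = y_n + h·f(s_n, y_n).
s=0.000000, y=0.870000: f=0.896100 → y ← 0.870000 + 0.33·0.896100 = 1.165713
s=0.330000, y=1.165713: f=1.064559 → y ← 1.165713 + 0.33·1.064559 = 1.517018
s=0.660000, y=1.517018: f=1.018028 → y ← 1.517018 + 0.33·1.018028 = 1.852967
y(0.99) ≈ 1.8530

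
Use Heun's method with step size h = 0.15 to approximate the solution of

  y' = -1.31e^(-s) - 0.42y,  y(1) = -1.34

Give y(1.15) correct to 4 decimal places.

Heun: k1 = f(s_n, y_n); k2 = f(s_n + h, y_n + h·k1); y_{n+1} = y_n + (h/2)·(k1 + k2).
s=1.000000, y=-1.340000:
  k1 = f(1.000000, -1.340000) = 0.080878
  k2 = f(1.150000, -1.327868) = 0.142911
  y ← -1.340000 + (0.15/2)·(0.080878 + 0.142911) = -1.323216
y(1.15) ≈ -1.3232

-1.3232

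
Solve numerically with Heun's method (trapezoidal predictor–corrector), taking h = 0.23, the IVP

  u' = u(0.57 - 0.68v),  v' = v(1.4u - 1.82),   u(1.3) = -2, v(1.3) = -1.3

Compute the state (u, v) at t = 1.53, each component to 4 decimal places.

-2.4924, -0.6613

Heun on (u,v): k1 = f(t_n, state_n); k2 = f(t_n + h, state_n + h·k1); state_{n+1} = state_n + (h/2)·(k1 + k2).
1.300000: (-2.000000, -1.300000)
  k1 = (-2.908000, 6.006000)
  predictor → (-2.668840, 0.081380)
  k2 = (-1.373549, -0.452178)
  → (-2.492378, -0.661310)
(u(1.53), v(1.53)) ≈ (-2.4924, -0.6613)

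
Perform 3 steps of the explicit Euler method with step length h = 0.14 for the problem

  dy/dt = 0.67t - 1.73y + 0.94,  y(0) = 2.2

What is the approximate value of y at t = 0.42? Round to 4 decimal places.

Euler: y_{n+1} = y_n + h·f(t_n, y_n).
t=0.000000, y=2.200000: f=-2.866000 → y ← 2.200000 + 0.14·(-2.866000) = 1.798760
t=0.140000, y=1.798760: f=-2.078055 → y ← 1.798760 + 0.14·(-2.078055) = 1.507832
t=0.280000, y=1.507832: f=-1.480950 → y ← 1.507832 + 0.14·(-1.480950) = 1.300499
y(0.42) ≈ 1.3005

1.3005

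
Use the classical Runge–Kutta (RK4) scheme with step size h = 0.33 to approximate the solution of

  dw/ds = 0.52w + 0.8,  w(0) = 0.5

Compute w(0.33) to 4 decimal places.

0.8816

RK4: k1 = f(s_n, w_n); k2 = f(s_n + h/2, w_n + (h/2)·k1); k3 = f(s_n + h/2, w_n + (h/2)·k2); k4 = f(s_n + h, w_n + h·k3); w_{n+1} = w_n + (h/6)·(k1 + 2k2 + 2k3 + k4).
s=0.000000, w=0.500000:
  k1 = f(0.000000, 0.500000) = 1.060000
  k2 = f(0.165000, 0.674900) = 1.150948
  k3 = f(0.165000, 0.689906) = 1.158751
  k4 = f(0.330000, 0.882388) = 1.258842
  w ← 0.500000 + (0.33/6)·(k1 + 2k2 + 2k3 + k4) = 0.881603
w(0.33) ≈ 0.8816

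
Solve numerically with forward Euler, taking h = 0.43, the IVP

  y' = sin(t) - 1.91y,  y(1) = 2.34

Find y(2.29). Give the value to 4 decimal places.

0.5131

Euler: y_{n+1} = y_n + h·f(t_n, y_n).
t=1.000000, y=2.340000: f=-3.627929 → y ← 2.340000 + 0.43·(-3.627929) = 0.779991
t=1.430000, y=0.779991: f=-0.499677 → y ← 0.779991 + 0.43·(-0.499677) = 0.565129
t=1.860000, y=0.565129: f=-0.120926 → y ← 0.565129 + 0.43·(-0.120926) = 0.513131
y(2.29) ≈ 0.5131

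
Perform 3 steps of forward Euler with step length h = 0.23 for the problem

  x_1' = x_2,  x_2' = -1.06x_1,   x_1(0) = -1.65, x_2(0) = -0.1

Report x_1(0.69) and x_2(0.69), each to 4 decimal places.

Euler on (x_1,x_2): x_1_{n+1} = x_1_n + h·x_1', x_2_{n+1} = x_2_n + h·x_2'.
0.000000: (-1.650000, -0.100000); f=(-0.100000, 1.749000) → (-1.673000, 0.302270)
0.230000: (-1.673000, 0.302270); f=(0.302270, 1.773380) → (-1.603478, 0.710147)
0.460000: (-1.603478, 0.710147); f=(0.710147, 1.699687) → (-1.440144, 1.101075)
(x_1(0.69), x_2(0.69)) ≈ (-1.4401, 1.1011)

-1.4401, 1.1011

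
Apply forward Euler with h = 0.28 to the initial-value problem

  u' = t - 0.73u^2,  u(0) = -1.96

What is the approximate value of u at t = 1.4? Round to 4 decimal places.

Euler: u_{n+1} = u_n + h·f(t_n, u_n).
t=0.000000, u=-1.960000: f=-2.804368 → u ← -1.960000 + 0.28·(-2.804368) = -2.745223
t=0.280000, u=-2.745223: f=-5.221462 → u ← -2.745223 + 0.28·(-5.221462) = -4.207232
t=0.560000, u=-4.207232: f=-12.361588 → u ← -4.207232 + 0.28·(-12.361588) = -7.668477
t=0.840000, u=-7.668477: f=-42.088043 → u ← -7.668477 + 0.28·(-42.088043) = -19.453129
t=1.120000, u=-19.453129: f=-275.129689 → u ← -19.453129 + 0.28·(-275.129689) = -96.489442
u(1.4) ≈ -96.4894

-96.4894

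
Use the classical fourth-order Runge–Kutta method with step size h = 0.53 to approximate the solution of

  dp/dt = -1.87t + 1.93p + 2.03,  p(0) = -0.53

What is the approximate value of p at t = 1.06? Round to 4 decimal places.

0.6291

RK4: k1 = f(t_n, p_n); k2 = f(t_n + h/2, p_n + (h/2)·k1); k3 = f(t_n + h/2, p_n + (h/2)·k2); k4 = f(t_n + h, p_n + h·k3); p_{n+1} = p_n + (h/6)·(k1 + 2k2 + 2k3 + k4).
t=0.000000, p=-0.530000:
  k1 = f(0.000000, -0.530000) = 1.007100
  k2 = f(0.265000, -0.263119) = 1.026631
  k3 = f(0.265000, -0.257943) = 1.036621
  k4 = f(0.530000, 0.019409) = 1.076359
  p ← -0.530000 + (0.53/6)·(k1 + 2k2 + 2k3 + k4) = 0.018547
t=0.530000, p=0.018547:
  k1 = f(0.530000, 0.018547) = 1.074695
  k2 = f(0.795000, 0.303341) = 1.128798
  k3 = f(0.795000, 0.317678) = 1.156469
  k4 = f(1.060000, 0.631475) = 1.266547
  p ← 0.018547 + (0.53/6)·(k1 + 2k2 + 2k3 + k4) = 0.629087
p(1.06) ≈ 0.6291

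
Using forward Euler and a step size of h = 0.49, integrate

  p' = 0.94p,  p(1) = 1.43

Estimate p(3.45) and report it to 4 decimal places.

Euler: p_{n+1} = p_n + h·f(x_n, p_n).
x=1.000000, p=1.430000: f=1.344200 → p ← 1.430000 + 0.49·1.344200 = 2.088658
x=1.490000, p=2.088658: f=1.963339 → p ← 2.088658 + 0.49·1.963339 = 3.050694
x=1.980000, p=3.050694: f=2.867652 → p ← 3.050694 + 0.49·2.867652 = 4.455843
x=2.470000, p=4.455843: f=4.188493 → p ← 4.455843 + 0.49·4.188493 = 6.508205
x=2.960000, p=6.508205: f=6.117713 → p ← 6.508205 + 0.49·6.117713 = 9.505884
p(3.45) ≈ 9.5059

9.5059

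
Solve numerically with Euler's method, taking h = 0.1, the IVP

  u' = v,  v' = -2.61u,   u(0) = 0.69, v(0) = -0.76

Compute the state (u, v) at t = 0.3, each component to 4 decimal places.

0.4100, -1.2361

Euler on (u,v): u_{n+1} = u_n + h·u', v_{n+1} = v_n + h·v'.
0.000000: (0.690000, -0.760000); f=(-0.760000, -1.800900) → (0.614000, -0.940090)
0.100000: (0.614000, -0.940090); f=(-0.940090, -1.602540) → (0.519991, -1.100344)
0.200000: (0.519991, -1.100344); f=(-1.100344, -1.357177) → (0.409957, -1.236062)
(u(0.3), v(0.3)) ≈ (0.4100, -1.2361)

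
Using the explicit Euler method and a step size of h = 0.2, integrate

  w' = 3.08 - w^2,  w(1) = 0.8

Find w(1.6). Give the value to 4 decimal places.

Euler: w_{n+1} = w_n + h·f(x_n, w_n).
x=1.000000, w=0.800000: f=2.440000 → w ← 0.800000 + 0.2·2.440000 = 1.288000
x=1.200000, w=1.288000: f=1.421056 → w ← 1.288000 + 0.2·1.421056 = 1.572211
x=1.400000, w=1.572211: f=0.608152 → w ← 1.572211 + 0.2·0.608152 = 1.693842
w(1.6) ≈ 1.6938

1.6938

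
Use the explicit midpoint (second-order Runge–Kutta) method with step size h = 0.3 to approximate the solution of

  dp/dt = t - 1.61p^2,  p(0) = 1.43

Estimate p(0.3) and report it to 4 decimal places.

Midpoint: k1 = f(t_n, p_n); k2 = f(t_n + h/2, p_n + (h/2)·k1); p_{n+1} = p_n + h·k2.
t=0.000000, p=1.430000:
  k1 = f(0.000000, 1.430000) = -3.292289
  k2 = f(0.150000, 0.936157) = -1.260987
  p ← 1.430000 + 0.3·(-1.260987) = 1.051704
p(0.3) ≈ 1.0517

1.0517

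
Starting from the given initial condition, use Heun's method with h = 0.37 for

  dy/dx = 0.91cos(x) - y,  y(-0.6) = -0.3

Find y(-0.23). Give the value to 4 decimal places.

0.0419

Heun: k1 = f(x_n, y_n); k2 = f(x_n + h, y_n + h·k1); y_{n+1} = y_n + (h/2)·(k1 + k2).
x=-0.600000, y=-0.300000:
  k1 = f(-0.600000, -0.300000) = 1.051055
  k2 = f(-0.230000, 0.088891) = 0.797146
  y ← -0.300000 + (0.37/2)·(1.051055 + 0.797146) = 0.041917
y(-0.23) ≈ 0.0419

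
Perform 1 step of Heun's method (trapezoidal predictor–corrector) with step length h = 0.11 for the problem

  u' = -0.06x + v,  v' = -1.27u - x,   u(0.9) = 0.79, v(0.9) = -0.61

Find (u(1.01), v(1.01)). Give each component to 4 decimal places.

Heun on (u,v): k1 = f(x_n, state_n); k2 = f(x_n + h, state_n + h·k1); state_{n+1} = state_n + (h/2)·(k1 + k2).
0.900000: (0.790000, -0.610000)
  k1 = (-0.664000, -1.903300)
  predictor → (0.716960, -0.819363)
  k2 = (-0.879963, -1.920539)
  → (0.705082, -0.820311)
(u(1.01), v(1.01)) ≈ (0.7051, -0.8203)

0.7051, -0.8203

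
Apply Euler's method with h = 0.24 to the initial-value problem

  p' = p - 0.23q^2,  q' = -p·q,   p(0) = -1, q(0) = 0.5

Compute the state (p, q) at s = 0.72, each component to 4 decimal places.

Euler on (p,q): p_{n+1} = p_n + h·p', q_{n+1} = q_n + h·q'.
0.000000: (-1.000000, 0.500000); f=(-1.057500, 0.500000) → (-1.253800, 0.620000)
0.240000: (-1.253800, 0.620000); f=(-1.342212, 0.777356) → (-1.575931, 0.806565)
0.480000: (-1.575931, 0.806565); f=(-1.725557, 1.271091) → (-1.990065, 1.111627)
(p(0.72), q(0.72)) ≈ (-1.9901, 1.1116)

-1.9901, 1.1116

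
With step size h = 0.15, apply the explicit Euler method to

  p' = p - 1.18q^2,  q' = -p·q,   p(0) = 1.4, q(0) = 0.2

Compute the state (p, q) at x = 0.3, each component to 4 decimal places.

1.8389, 0.1200

Euler on (p,q): p_{n+1} = p_n + h·p', q_{n+1} = q_n + h·q'.
0.000000: (1.400000, 0.200000); f=(1.352800, -0.280000) → (1.602920, 0.158000)
0.150000: (1.602920, 0.158000); f=(1.573462, -0.253261) → (1.838939, 0.120011)
(p(0.3), q(0.3)) ≈ (1.8389, 0.1200)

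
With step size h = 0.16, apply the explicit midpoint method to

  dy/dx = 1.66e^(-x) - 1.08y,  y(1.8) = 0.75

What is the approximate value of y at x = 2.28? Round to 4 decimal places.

0.5270

Midpoint: k1 = f(x_n, y_n); k2 = f(x_n + h/2, y_n + (h/2)·k1); y_{n+1} = y_n + h·k2.
x=1.800000, y=0.750000:
  k1 = f(1.800000, 0.750000) = -0.535604
  k2 = f(1.880000, 0.707152) = -0.510424
  y ← 0.750000 + 0.16·(-0.510424) = 0.668332
x=1.960000, y=0.668332:
  k1 = f(1.960000, 0.668332) = -0.487974
  k2 = f(2.040000, 0.629294) = -0.463790
  y ← 0.668332 + 0.16·(-0.463790) = 0.594126
x=2.120000, y=0.594126:
  k1 = f(2.120000, 0.594126) = -0.442403
  k2 = f(2.200000, 0.558733) = -0.419499
  y ← 0.594126 + 0.16·(-0.419499) = 0.527006
y(2.28) ≈ 0.5270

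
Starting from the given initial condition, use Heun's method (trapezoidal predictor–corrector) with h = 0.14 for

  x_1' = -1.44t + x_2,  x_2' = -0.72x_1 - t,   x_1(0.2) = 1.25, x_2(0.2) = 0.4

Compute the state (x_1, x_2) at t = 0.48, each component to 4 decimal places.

Heun on (x_1,x_2): k1 = f(t_n, state_n); k2 = f(t_n + h, state_n + h·k1); state_{n+1} = state_n + (h/2)·(k1 + k2).
0.200000: (1.250000, 0.400000)
  k1 = (0.112000, -1.100000)
  predictor → (1.265680, 0.246000)
  k2 = (-0.243600, -1.251290)
  → (1.240788, 0.235410)
0.340000: (1.240788, 0.235410)
  k1 = (-0.254190, -1.233367)
  predictor → (1.205201, 0.062738)
  k2 = (-0.628462, -1.347745)
  → (1.179002, 0.054732)
(x_1(0.48), x_2(0.48)) ≈ (1.1790, 0.0547)

1.1790, 0.0547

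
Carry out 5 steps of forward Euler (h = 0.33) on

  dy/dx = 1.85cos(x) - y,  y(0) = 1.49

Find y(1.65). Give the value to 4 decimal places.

1.0903

Euler: y_{n+1} = y_n + h·f(x_n, y_n).
x=0.000000, y=1.490000: f=0.360000 → y ← 1.490000 + 0.33·0.360000 = 1.608800
x=0.330000, y=1.608800: f=0.141378 → y ← 1.608800 + 0.33·0.141378 = 1.655455
x=0.660000, y=1.655455: f=-0.193969 → y ← 1.655455 + 0.33·(-0.193969) = 1.591445
x=0.990000, y=1.591445: f=-0.576369 → y ← 1.591445 + 0.33·(-0.576369) = 1.401243
x=1.320000, y=1.401243: f=-0.942119 → y ← 1.401243 + 0.33·(-0.942119) = 1.090344
y(1.65) ≈ 1.0903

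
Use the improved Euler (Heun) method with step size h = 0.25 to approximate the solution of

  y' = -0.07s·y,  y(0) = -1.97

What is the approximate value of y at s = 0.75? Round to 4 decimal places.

Heun: k1 = f(s_n, y_n); k2 = f(s_n + h, y_n + h·k1); y_{n+1} = y_n + (h/2)·(k1 + k2).
s=0.000000, y=-1.970000:
  k1 = f(0.000000, -1.970000) = 0.000000
  k2 = f(0.250000, -1.970000) = 0.034475
  y ← -1.970000 + (0.25/2)·(0.000000 + 0.034475) = -1.965691
s=0.250000, y=-1.965691:
  k1 = f(0.250000, -1.965691) = 0.034400
  k2 = f(0.500000, -1.957091) = 0.068498
  y ← -1.965691 + (0.25/2)·(0.034400 + 0.068498) = -1.952828
s=0.500000, y=-1.952828:
  k1 = f(0.500000, -1.952828) = 0.068349
  k2 = f(0.750000, -1.935741) = 0.101626
  y ← -1.952828 + (0.25/2)·(0.068349 + 0.101626) = -1.931581
y(0.75) ≈ -1.9316

-1.9316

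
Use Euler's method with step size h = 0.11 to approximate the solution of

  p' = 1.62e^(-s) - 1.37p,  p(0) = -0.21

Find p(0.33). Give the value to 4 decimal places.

Euler: p_{n+1} = p_n + h·f(s_n, p_n).
s=0.000000, p=-0.210000: f=1.907700 → p ← -0.210000 + 0.11·1.907700 = -0.000153
s=0.110000, p=-0.000153: f=1.451461 → p ← -0.000153 + 0.11·1.451461 = 0.159508
s=0.220000, p=0.159508: f=1.081555 → p ← 0.159508 + 0.11·1.081555 = 0.278479
p(0.33) ≈ 0.2785

0.2785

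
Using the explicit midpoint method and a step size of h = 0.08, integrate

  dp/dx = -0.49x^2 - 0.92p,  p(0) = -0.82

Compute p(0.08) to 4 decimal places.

-0.7619

Midpoint: k1 = f(x_n, p_n); k2 = f(x_n + h/2, p_n + (h/2)·k1); p_{n+1} = p_n + h·k2.
x=0.000000, p=-0.820000:
  k1 = f(0.000000, -0.820000) = 0.754400
  k2 = f(0.040000, -0.789824) = 0.725854
  p ← -0.820000 + 0.08·0.725854 = -0.761932
p(0.08) ≈ -0.7619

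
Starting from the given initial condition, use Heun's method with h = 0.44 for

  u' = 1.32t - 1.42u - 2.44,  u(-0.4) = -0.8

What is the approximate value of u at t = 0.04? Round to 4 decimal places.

-1.2265

Heun: k1 = f(t_n, u_n); k2 = f(t_n + h, u_n + h·k1); u_{n+1} = u_n + (h/2)·(k1 + k2).
t=-0.400000, u=-0.800000:
  k1 = f(-0.400000, -0.800000) = -1.832000
  k2 = f(0.040000, -1.606080) = -0.106566
  u ← -0.800000 + (0.44/2)·(-1.832000 + (-0.106566)) = -1.226485
u(0.04) ≈ -1.2265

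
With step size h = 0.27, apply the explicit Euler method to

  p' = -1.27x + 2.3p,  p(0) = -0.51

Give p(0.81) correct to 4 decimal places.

Euler: p_{n+1} = p_n + h·f(x_n, p_n).
x=0.000000, p=-0.510000: f=-1.173000 → p ← -0.510000 + 0.27·(-1.173000) = -0.826710
x=0.270000, p=-0.826710: f=-2.244333 → p ← -0.826710 + 0.27·(-2.244333) = -1.432680
x=0.540000, p=-1.432680: f=-3.980964 → p ← -1.432680 + 0.27·(-3.980964) = -2.507540
p(0.81) ≈ -2.5075

-2.5075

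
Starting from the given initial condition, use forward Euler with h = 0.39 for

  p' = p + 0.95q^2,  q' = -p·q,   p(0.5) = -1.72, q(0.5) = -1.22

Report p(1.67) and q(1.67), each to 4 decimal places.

Euler on (p,q): p_{n+1} = p_n + h·p', q_{n+1} = q_n + h·q'.
0.500000: (-1.720000, -1.220000); f=(-0.306020, -2.098400) → (-1.839348, -2.038376)
0.890000: (-1.839348, -2.038376); f=(2.107880, -3.749282) → (-1.017275, -3.500596)
1.280000: (-1.017275, -3.500596); f=(10.624190, -3.561067) → (3.126160, -4.889412)
(p(1.67), q(1.67)) ≈ (3.1262, -4.8894)

3.1262, -4.8894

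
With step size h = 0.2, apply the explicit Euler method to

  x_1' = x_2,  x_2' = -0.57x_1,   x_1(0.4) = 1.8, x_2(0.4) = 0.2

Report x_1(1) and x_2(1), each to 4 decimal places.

1.7960, -0.4246

Euler on (x_1,x_2): x_1_{n+1} = x_1_n + h·x_1', x_2_{n+1} = x_2_n + h·x_2'.
0.400000: (1.800000, 0.200000); f=(0.200000, -1.026000) → (1.840000, -0.005200)
0.600000: (1.840000, -0.005200); f=(-0.005200, -1.048800) → (1.838960, -0.214960)
0.800000: (1.838960, -0.214960); f=(-0.214960, -1.048207) → (1.795968, -0.424601)
(x_1(1), x_2(1)) ≈ (1.7960, -0.4246)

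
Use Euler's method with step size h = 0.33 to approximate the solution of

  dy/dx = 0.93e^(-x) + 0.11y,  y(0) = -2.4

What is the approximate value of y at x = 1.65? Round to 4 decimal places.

-1.8984

Euler: y_{n+1} = y_n + h·f(x_n, y_n).
x=0.000000, y=-2.400000: f=0.666000 → y ← -2.400000 + 0.33·0.666000 = -2.180220
x=0.330000, y=-2.180220: f=0.428775 → y ← -2.180220 + 0.33·0.428775 = -2.038724
x=0.660000, y=-2.038724: f=0.256412 → y ← -2.038724 + 0.33·0.256412 = -1.954108
x=0.990000, y=-1.954108: f=0.130614 → y ← -1.954108 + 0.33·0.130614 = -1.911006
x=1.320000, y=-1.911006: f=0.038225 → y ← -1.911006 + 0.33·0.038225 = -1.898391
y(1.65) ≈ -1.8984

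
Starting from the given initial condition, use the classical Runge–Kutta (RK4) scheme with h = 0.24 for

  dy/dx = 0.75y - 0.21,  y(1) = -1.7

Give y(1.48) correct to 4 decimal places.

RK4: k1 = f(x_n, y_n); k2 = f(x_n + h/2, y_n + (h/2)·k1); k3 = f(x_n + h/2, y_n + (h/2)·k2); k4 = f(x_n + h, y_n + h·k3); y_{n+1} = y_n + (h/6)·(k1 + 2k2 + 2k3 + k4).
x=1.000000, y=-1.700000:
  k1 = f(1.000000, -1.700000) = -1.485000
  k2 = f(1.120000, -1.878200) = -1.618650
  k3 = f(1.120000, -1.894238) = -1.630678
  k4 = f(1.240000, -2.091363) = -1.778522
  y ← -1.700000 + (0.24/6)·(k1 + 2k2 + 2k3 + k4) = -2.090487
x=1.240000, y=-2.090487:
  k1 = f(1.240000, -2.090487) = -1.777865
  k2 = f(1.360000, -2.303831) = -1.937873
  k3 = f(1.360000, -2.323032) = -1.952274
  k4 = f(1.480000, -2.559033) = -2.129275
  y ← -2.090487 + (0.24/6)·(k1 + 2k2 + 2k3 + k4) = -2.557985
y(1.48) ≈ -2.5580

-2.5580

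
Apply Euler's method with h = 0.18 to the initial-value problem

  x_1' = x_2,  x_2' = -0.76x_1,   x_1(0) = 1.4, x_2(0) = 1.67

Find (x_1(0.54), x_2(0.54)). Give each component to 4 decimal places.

2.1910, 0.9768

Euler on (x_1,x_2): x_1_{n+1} = x_1_n + h·x_1', x_2_{n+1} = x_2_n + h·x_2'.
0.000000: (1.400000, 1.670000); f=(1.670000, -1.064000) → (1.700600, 1.478480)
0.180000: (1.700600, 1.478480); f=(1.478480, -1.292456) → (1.966726, 1.245838)
0.360000: (1.966726, 1.245838); f=(1.245838, -1.494712) → (2.190977, 0.976790)
(x_1(0.54), x_2(0.54)) ≈ (2.1910, 0.9768)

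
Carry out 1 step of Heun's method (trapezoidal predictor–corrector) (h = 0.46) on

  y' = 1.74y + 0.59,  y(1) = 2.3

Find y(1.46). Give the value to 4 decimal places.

Heun: k1 = f(s_n, y_n); k2 = f(s_n + h, y_n + h·k1); y_{n+1} = y_n + (h/2)·(k1 + k2).
s=1.000000, y=2.300000:
  k1 = f(1.000000, 2.300000) = 4.592000
  k2 = f(1.460000, 4.412320) = 8.267437
  y ← 2.300000 + (0.46/2)·(4.592000 + 8.267437) = 5.257670
y(1.46) ≈ 5.2577

5.2577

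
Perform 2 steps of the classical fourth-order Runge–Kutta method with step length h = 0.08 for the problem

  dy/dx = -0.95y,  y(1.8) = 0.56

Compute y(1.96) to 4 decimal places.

RK4: k1 = f(x_n, y_n); k2 = f(x_n + h/2, y_n + (h/2)·k1); k3 = f(x_n + h/2, y_n + (h/2)·k2); k4 = f(x_n + h, y_n + h·k3); y_{n+1} = y_n + (h/6)·(k1 + 2k2 + 2k3 + k4).
x=1.800000, y=0.560000:
  k1 = f(1.800000, 0.560000) = -0.532000
  k2 = f(1.840000, 0.538720) = -0.511784
  k3 = f(1.840000, 0.539529) = -0.512552
  k4 = f(1.880000, 0.518996) = -0.493046
  y ← 0.560000 + (0.08/6)·(k1 + 2k2 + 2k3 + k4) = 0.519017
x=1.880000, y=0.519017:
  k1 = f(1.880000, 0.519017) = -0.493066
  k2 = f(1.920000, 0.499294) = -0.474330
  k3 = f(1.920000, 0.500044) = -0.475042
  k4 = f(1.960000, 0.481014) = -0.456963
  y ← 0.519017 + (0.08/6)·(k1 + 2k2 + 2k3 + k4) = 0.481033
y(1.96) ≈ 0.4810

0.4810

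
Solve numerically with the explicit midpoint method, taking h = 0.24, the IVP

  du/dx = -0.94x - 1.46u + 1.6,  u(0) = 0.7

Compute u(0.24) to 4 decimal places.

0.7873

Midpoint: k1 = f(x_n, u_n); k2 = f(x_n + h/2, u_n + (h/2)·k1); u_{n+1} = u_n + h·k2.
x=0.000000, u=0.700000:
  k1 = f(0.000000, 0.700000) = 0.578000
  k2 = f(0.120000, 0.769360) = 0.363934
  u ← 0.700000 + 0.24·0.363934 = 0.787344
u(0.24) ≈ 0.7873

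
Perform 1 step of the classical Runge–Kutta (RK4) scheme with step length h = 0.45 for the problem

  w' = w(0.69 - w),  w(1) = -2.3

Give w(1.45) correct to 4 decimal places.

-48.2925

RK4: k1 = f(s_n, w_n); k2 = f(s_n + h/2, w_n + (h/2)·k1); k3 = f(s_n + h/2, w_n + (h/2)·k2); k4 = f(s_n + h, w_n + h·k3); w_{n+1} = w_n + (h/6)·(k1 + 2k2 + 2k3 + k4).
s=1.000000, w=-2.300000:
  k1 = f(1.000000, -2.300000) = -6.877000
  k2 = f(1.225000, -3.847325) = -17.456564
  k3 = f(1.225000, -6.227727) = -43.081714
  k4 = f(1.450000, -21.686771) = -485.279914
  w ← -2.300000 + (0.45/6)·(k1 + 2k2 + 2k3 + k4) = -48.292510
w(1.45) ≈ -48.2925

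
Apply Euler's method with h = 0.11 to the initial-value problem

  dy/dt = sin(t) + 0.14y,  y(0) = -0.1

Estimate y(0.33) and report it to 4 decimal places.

Euler: y_{n+1} = y_n + h·f(t_n, y_n).
t=0.000000, y=-0.100000: f=-0.014000 → y ← -0.100000 + 0.11·(-0.014000) = -0.101540
t=0.110000, y=-0.101540: f=0.095563 → y ← -0.101540 + 0.11·0.095563 = -0.091028
t=0.220000, y=-0.091028: f=0.205486 → y ← -0.091028 + 0.11·0.205486 = -0.068425
y(0.33) ≈ -0.0684

-0.0684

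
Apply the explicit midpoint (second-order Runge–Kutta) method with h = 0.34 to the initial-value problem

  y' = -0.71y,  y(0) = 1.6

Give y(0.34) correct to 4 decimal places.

1.2604

Midpoint: k1 = f(s_n, y_n); k2 = f(s_n + h/2, y_n + (h/2)·k1); y_{n+1} = y_n + h·k2.
s=0.000000, y=1.600000:
  k1 = f(0.000000, 1.600000) = -1.136000
  k2 = f(0.170000, 1.406880) = -0.998885
  y ← 1.600000 + 0.34·(-0.998885) = 1.260379
y(0.34) ≈ 1.2604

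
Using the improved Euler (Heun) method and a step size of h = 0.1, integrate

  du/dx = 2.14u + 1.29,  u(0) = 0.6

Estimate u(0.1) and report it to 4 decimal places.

Heun: k1 = f(x_n, u_n); k2 = f(x_n + h, u_n + h·k1); u_{n+1} = u_n + (h/2)·(k1 + k2).
x=0.000000, u=0.600000:
  k1 = f(0.000000, 0.600000) = 2.574000
  k2 = f(0.100000, 0.857400) = 3.124836
  u ← 0.600000 + (0.1/2)·(2.574000 + 3.124836) = 0.884942
u(0.1) ≈ 0.8849

0.8849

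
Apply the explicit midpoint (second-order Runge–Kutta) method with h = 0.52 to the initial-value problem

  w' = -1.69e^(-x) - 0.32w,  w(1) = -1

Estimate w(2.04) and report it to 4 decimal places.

Midpoint: k1 = f(x_n, w_n); k2 = f(x_n + h/2, w_n + (h/2)·k1); w_{n+1} = w_n + h·k2.
x=1.000000, w=-1.000000:
  k1 = f(1.000000, -1.000000) = -0.301716
  k2 = f(1.260000, -1.078446) = -0.134273
  w ← -1.000000 + 0.52·(-0.134273) = -1.069822
x=1.520000, w=-1.069822:
  k1 = f(1.520000, -1.069822) = -0.027280
  k2 = f(1.780000, -1.076915) = 0.059614
  w ← -1.069822 + 0.52·0.059614 = -1.038822
w(2.04) ≈ -1.0388

-1.0388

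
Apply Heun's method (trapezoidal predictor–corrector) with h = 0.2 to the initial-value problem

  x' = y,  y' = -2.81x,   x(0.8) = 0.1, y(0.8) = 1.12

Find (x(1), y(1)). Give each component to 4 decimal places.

0.3184, 1.0009

Heun on (x,y): k1 = f(t_n, state_n); k2 = f(t_n + h, state_n + h·k1); state_{n+1} = state_n + (h/2)·(k1 + k2).
0.800000: (0.100000, 1.120000)
  k1 = (1.120000, -0.281000)
  predictor → (0.324000, 1.063800)
  k2 = (1.063800, -0.910440)
  → (0.318380, 1.000856)
(x(1), y(1)) ≈ (0.3184, 1.0009)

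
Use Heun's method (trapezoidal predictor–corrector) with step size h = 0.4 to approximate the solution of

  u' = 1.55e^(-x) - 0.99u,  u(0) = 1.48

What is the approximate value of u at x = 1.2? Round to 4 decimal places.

1.0125

Heun: k1 = f(x_n, u_n); k2 = f(x_n + h, u_n + h·k1); u_{n+1} = u_n + (h/2)·(k1 + k2).
x=0.000000, u=1.480000:
  k1 = f(0.000000, 1.480000) = 0.084800
  k2 = f(0.400000, 1.513920) = -0.459785
  u ← 1.480000 + (0.4/2)·(0.084800 + (-0.459785)) = 1.405003
x=0.400000, u=1.405003:
  k1 = f(0.400000, 1.405003) = -0.351957
  k2 = f(0.800000, 1.264220) = -0.555118
  u ← 1.405003 + (0.4/2)·(-0.351957 + (-0.555118)) = 1.223588
x=0.800000, u=1.223588:
  k1 = f(0.800000, 1.223588) = -0.514892
  k2 = f(1.200000, 1.017631) = -0.540604
  u ← 1.223588 + (0.4/2)·(-0.514892 + (-0.540604)) = 1.012489
u(1.2) ≈ 1.0125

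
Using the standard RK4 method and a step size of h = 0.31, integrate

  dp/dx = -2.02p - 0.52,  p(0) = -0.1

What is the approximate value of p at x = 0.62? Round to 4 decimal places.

RK4: k1 = f(x_n, p_n); k2 = f(x_n + h/2, p_n + (h/2)·k1); k3 = f(x_n + h/2, p_n + (h/2)·k2); k4 = f(x_n + h, p_n + h·k3); p_{n+1} = p_n + (h/6)·(k1 + 2k2 + 2k3 + k4).
x=0.000000, p=-0.100000:
  k1 = f(0.000000, -0.100000) = -0.318000
  k2 = f(0.155000, -0.149290) = -0.218434
  k3 = f(0.155000, -0.133857) = -0.249608
  k4 = f(0.310000, -0.177379) = -0.161695
  p ← -0.100000 + (0.31/6)·(k1 + 2k2 + 2k3 + k4) = -0.173149
x=0.310000, p=-0.173149:
  k1 = f(0.310000, -0.173149) = -0.170240
  k2 = f(0.465000, -0.199536) = -0.116938
  k3 = f(0.465000, -0.191274) = -0.133627
  k4 = f(0.620000, -0.214573) = -0.086563
  p ← -0.173149 + (0.31/6)·(k1 + 2k2 + 2k3 + k4) = -0.212308
p(0.62) ≈ -0.2123

-0.2123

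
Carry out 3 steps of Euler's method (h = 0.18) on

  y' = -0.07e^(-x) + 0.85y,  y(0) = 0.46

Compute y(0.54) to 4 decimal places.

0.6674

Euler: y_{n+1} = y_n + h·f(x_n, y_n).
x=0.000000, y=0.460000: f=0.321000 → y ← 0.460000 + 0.18·0.321000 = 0.517780
x=0.180000, y=0.517780: f=0.381644 → y ← 0.517780 + 0.18·0.381644 = 0.586476
x=0.360000, y=0.586476: f=0.449667 → y ← 0.586476 + 0.18·0.449667 = 0.667416
y(0.54) ≈ 0.6674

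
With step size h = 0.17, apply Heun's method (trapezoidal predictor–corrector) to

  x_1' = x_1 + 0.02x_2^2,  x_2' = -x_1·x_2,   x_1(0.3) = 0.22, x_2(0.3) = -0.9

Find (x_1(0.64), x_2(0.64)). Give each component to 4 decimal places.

0.3147, -0.8229

Heun on (x_1,x_2): k1 = f(s_n, state_n); k2 = f(s_n + h, state_n + h·k1); state_{n+1} = state_n + (h/2)·(k1 + k2).
0.300000: (0.220000, -0.900000)
  k1 = (0.236200, 0.198000)
  predictor → (0.260154, -0.866340)
  k2 = (0.275165, 0.225382)
  → (0.263466, -0.864013)
0.470000: (0.263466, -0.864013)
  k1 = (0.278396, 0.227638)
  predictor → (0.310793, -0.825314)
  k2 = (0.324416, 0.256502)
  → (0.314705, -0.822861)
(x_1(0.64), x_2(0.64)) ≈ (0.3147, -0.8229)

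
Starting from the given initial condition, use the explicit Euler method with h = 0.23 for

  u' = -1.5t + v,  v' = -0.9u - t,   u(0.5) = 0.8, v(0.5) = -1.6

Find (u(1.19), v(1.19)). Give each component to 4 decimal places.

Euler on (u,v): u_{n+1} = u_n + h·u', v_{n+1} = v_n + h·v'.
0.500000: (0.800000, -1.600000); f=(-2.350000, -1.220000) → (0.259500, -1.880600)
0.730000: (0.259500, -1.880600); f=(-2.975600, -0.963550) → (-0.424888, -2.102217)
0.960000: (-0.424888, -2.102217); f=(-3.542217, -0.577601) → (-1.239598, -2.235065)
(u(1.19), v(1.19)) ≈ (-1.2396, -2.2351)

-1.2396, -2.2351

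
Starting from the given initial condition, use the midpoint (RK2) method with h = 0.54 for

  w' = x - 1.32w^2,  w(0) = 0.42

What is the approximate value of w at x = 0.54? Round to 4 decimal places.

0.4749

Midpoint: k1 = f(x_n, w_n); k2 = f(x_n + h/2, w_n + (h/2)·k1); w_{n+1} = w_n + h·k2.
x=0.000000, w=0.420000:
  k1 = f(0.000000, 0.420000) = -0.232848
  k2 = f(0.270000, 0.357131) = 0.101644
  w ← 0.420000 + 0.54·0.101644 = 0.474888
w(0.54) ≈ 0.4749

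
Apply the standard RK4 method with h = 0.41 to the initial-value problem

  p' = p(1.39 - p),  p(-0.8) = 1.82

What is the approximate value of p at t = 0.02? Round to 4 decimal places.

RK4: k1 = f(t_n, p_n); k2 = f(t_n + h/2, p_n + (h/2)·k1); k3 = f(t_n + h/2, p_n + (h/2)·k2); k4 = f(t_n + h, p_n + h·k3); p_{n+1} = p_n + (h/6)·(k1 + 2k2 + 2k3 + k4).
t=-0.800000, p=1.820000:
  k1 = f(-0.800000, 1.820000) = -0.782600
  k2 = f(-0.595000, 1.659567) = -0.447364
  k3 = f(-0.595000, 1.728290) = -0.584664
  k4 = f(-0.390000, 1.580288) = -0.300710
  p ← 1.820000 + (0.41/6)·(k1 + 2k2 + 2k3 + k4) = 1.604930
t=-0.390000, p=1.604930:
  k1 = f(-0.390000, 1.604930) = -0.344948
  k2 = f(-0.185000, 1.534216) = -0.221258
  k3 = f(-0.185000, 1.559572) = -0.264460
  k4 = f(0.020000, 1.496501) = -0.159380
  p ← 1.604930 + (0.41/6)·(k1 + 2k2 + 2k3 + k4) = 1.504086
p(0.02) ≈ 1.5041

1.5041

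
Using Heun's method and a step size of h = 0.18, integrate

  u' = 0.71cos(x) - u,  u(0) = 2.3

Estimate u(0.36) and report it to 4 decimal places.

1.8160

Heun: k1 = f(x_n, u_n); k2 = f(x_n + h, u_n + h·k1); u_{n+1} = u_n + (h/2)·(k1 + k2).
x=0.000000, u=2.300000:
  k1 = f(0.000000, 2.300000) = -1.590000
  k2 = f(0.180000, 2.013800) = -1.315271
  u ← 2.300000 + (0.18/2)·(-1.590000 + (-1.315271)) = 2.038526
x=0.180000, u=2.038526:
  k1 = f(0.180000, 2.038526) = -1.339997
  k2 = f(0.360000, 1.797326) = -1.132839
  u ← 2.038526 + (0.18/2)·(-1.339997 + (-1.132839)) = 1.815970
u(0.36) ≈ 1.8160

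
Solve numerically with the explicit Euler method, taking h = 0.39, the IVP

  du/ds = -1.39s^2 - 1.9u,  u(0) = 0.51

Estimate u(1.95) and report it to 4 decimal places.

Euler: u_{n+1} = u_n + h·f(s_n, u_n).
s=0.000000, u=0.510000: f=-0.969000 → u ← 0.510000 + 0.39·(-0.969000) = 0.132090
s=0.390000, u=0.132090: f=-0.462390 → u ← 0.132090 + 0.39·(-0.462390) = -0.048242
s=0.780000, u=-0.048242: f=-0.754016 → u ← -0.048242 + 0.39·(-0.754016) = -0.342308
s=1.170000, u=-0.342308: f=-1.252385 → u ← -0.342308 + 0.39·(-1.252385) = -0.830739
s=1.560000, u=-0.830739: f=-1.804301 → u ← -0.830739 + 0.39·(-1.804301) = -1.534416
u(1.95) ≈ -1.5344

-1.5344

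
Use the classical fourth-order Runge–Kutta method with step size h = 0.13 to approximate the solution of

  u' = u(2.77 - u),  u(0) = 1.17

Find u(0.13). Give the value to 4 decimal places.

1.4176

RK4: k1 = f(t_n, u_n); k2 = f(t_n + h/2, u_n + (h/2)·k1); k3 = f(t_n + h/2, u_n + (h/2)·k2); k4 = f(t_n + h, u_n + h·k3); u_{n+1} = u_n + (h/6)·(k1 + 2k2 + 2k3 + k4).
t=0.000000, u=1.170000:
  k1 = f(0.000000, 1.170000) = 1.872000
  k2 = f(0.065000, 1.291680) = 1.909516
  k3 = f(0.065000, 1.294119) = 1.909966
  k4 = f(0.130000, 1.418296) = 1.917116
  u ← 1.170000 + (0.13/6)·(k1 + 2k2 + 2k3 + k4) = 1.417608
u(0.13) ≈ 1.4176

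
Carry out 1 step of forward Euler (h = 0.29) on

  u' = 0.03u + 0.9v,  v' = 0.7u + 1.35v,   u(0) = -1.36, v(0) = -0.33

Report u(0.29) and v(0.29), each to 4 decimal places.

Euler on (u,v): u_{n+1} = u_n + h·u', v_{n+1} = v_n + h·v'.
0.000000: (-1.360000, -0.330000); f=(-0.337800, -1.397500) → (-1.457962, -0.735275)
(u(0.29), v(0.29)) ≈ (-1.4580, -0.7353)

-1.4580, -0.7353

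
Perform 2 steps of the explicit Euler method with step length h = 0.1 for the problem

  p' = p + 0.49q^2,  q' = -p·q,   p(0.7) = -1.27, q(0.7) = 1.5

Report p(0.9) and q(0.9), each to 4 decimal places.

-1.2754, 1.9080

Euler on (p,q): p_{n+1} = p_n + h·p', q_{n+1} = q_n + h·q'.
0.700000: (-1.270000, 1.500000); f=(-0.167500, 1.905000) → (-1.286750, 1.690500)
0.800000: (-1.286750, 1.690500); f=(0.113567, 2.175251) → (-1.275393, 1.908025)
(p(0.9), q(0.9)) ≈ (-1.2754, 1.9080)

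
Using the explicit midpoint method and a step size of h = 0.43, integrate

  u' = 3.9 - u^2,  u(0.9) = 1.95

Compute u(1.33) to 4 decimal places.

Midpoint: k1 = f(s_n, u_n); k2 = f(s_n + h/2, u_n + (h/2)·k1); u_{n+1} = u_n + h·k2.
s=0.900000, u=1.950000:
  k1 = f(0.900000, 1.950000) = 0.097500
  k2 = f(1.115000, 1.970962) = 0.015307
  u ← 1.950000 + 0.43·0.015307 = 1.956582
u(1.33) ≈ 1.9566

1.9566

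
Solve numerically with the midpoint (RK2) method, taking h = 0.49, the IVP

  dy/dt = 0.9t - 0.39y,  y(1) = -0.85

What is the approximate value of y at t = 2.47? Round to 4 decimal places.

1.3445

Midpoint: k1 = f(t_n, y_n); k2 = f(t_n + h/2, y_n + (h/2)·k1); y_{n+1} = y_n + h·k2.
t=1.000000, y=-0.850000:
  k1 = f(1.000000, -0.850000) = 1.231500
  k2 = f(1.245000, -0.548283) = 1.334330
  y ← -0.850000 + 0.49·1.334330 = -0.196178
t=1.490000, y=-0.196178:
  k1 = f(1.490000, -0.196178) = 1.417510
  k2 = f(1.735000, 0.151112) = 1.502566
  y ← -0.196178 + 0.49·1.502566 = 0.540079
t=1.980000, y=0.540079:
  k1 = f(1.980000, 0.540079) = 1.571369
  k2 = f(2.225000, 0.925065) = 1.641725
  y ← 0.540079 + 0.49·1.641725 = 1.344524
y(2.47) ≈ 1.3445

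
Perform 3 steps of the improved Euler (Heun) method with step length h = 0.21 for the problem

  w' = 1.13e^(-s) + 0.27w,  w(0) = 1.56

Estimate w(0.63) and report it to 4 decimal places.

2.4329

Heun: k1 = f(s_n, w_n); k2 = f(s_n + h, w_n + h·k1); w_{n+1} = w_n + (h/2)·(k1 + k2).
s=0.000000, w=1.560000:
  k1 = f(0.000000, 1.560000) = 1.551200
  k2 = f(0.210000, 1.885752) = 1.425113
  w ← 1.560000 + (0.21/2)·(1.551200 + 1.425113) = 1.872513
s=0.210000, w=1.872513:
  k1 = f(0.210000, 1.872513) = 1.421539
  k2 = f(0.420000, 2.171036) = 1.328643
  w ← 1.872513 + (0.21/2)·(1.421539 + 1.328643) = 2.161282
s=0.420000, w=2.161282:
  k1 = f(0.420000, 2.161282) = 1.326009
  k2 = f(0.630000, 2.439744) = 1.260560
  w ← 2.161282 + (0.21/2)·(1.326009 + 1.260560) = 2.432872
w(0.63) ≈ 2.4329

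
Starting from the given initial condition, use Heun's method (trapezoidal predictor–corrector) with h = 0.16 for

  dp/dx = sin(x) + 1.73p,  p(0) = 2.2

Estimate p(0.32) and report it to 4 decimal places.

3.8631

Heun: k1 = f(x_n, p_n); k2 = f(x_n + h, p_n + h·k1); p_{n+1} = p_n + (h/2)·(k1 + k2).
x=0.000000, p=2.200000:
  k1 = f(0.000000, 2.200000) = 3.806000
  k2 = f(0.160000, 2.808960) = 5.018819
  p ← 2.200000 + (0.16/2)·(3.806000 + 5.018819) = 2.905986
x=0.160000, p=2.905986:
  k1 = f(0.160000, 2.905986) = 5.186673
  k2 = f(0.320000, 3.735853) = 6.777593
  p ← 2.905986 + (0.16/2)·(5.186673 + 6.777593) = 3.863127
p(0.32) ≈ 3.8631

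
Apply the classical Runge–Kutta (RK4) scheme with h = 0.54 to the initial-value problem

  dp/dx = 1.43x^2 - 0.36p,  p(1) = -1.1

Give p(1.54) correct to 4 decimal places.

RK4: k1 = f(x_n, p_n); k2 = f(x_n + h/2, p_n + (h/2)·k1); k3 = f(x_n + h/2, p_n + (h/2)·k2); k4 = f(x_n + h, p_n + h·k3); p_{n+1} = p_n + (h/6)·(k1 + 2k2 + 2k3 + k4).
x=1.000000, p=-1.100000:
  k1 = f(1.000000, -1.100000) = 1.826000
  k2 = f(1.270000, -0.606980) = 2.524960
  k3 = f(1.270000, -0.418261) = 2.457021
  k4 = f(1.540000, 0.226791) = 3.309743
  p ← -1.100000 + (0.54/6)·(k1 + 2k2 + 2k3 + k4) = 0.258973
p(1.54) ≈ 0.2590

0.2590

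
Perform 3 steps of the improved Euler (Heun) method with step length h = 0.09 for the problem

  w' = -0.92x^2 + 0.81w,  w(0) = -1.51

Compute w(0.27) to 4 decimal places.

-1.8855

Heun: k1 = f(x_n, w_n); k2 = f(x_n + h, w_n + h·k1); w_{n+1} = w_n + (h/2)·(k1 + k2).
x=0.000000, w=-1.510000:
  k1 = f(0.000000, -1.510000) = -1.223100
  k2 = f(0.090000, -1.620079) = -1.319716
  w ← -1.510000 + (0.09/2)·(-1.223100 + (-1.319716)) = -1.624427
x=0.090000, w=-1.624427:
  k1 = f(0.090000, -1.624427) = -1.323238
  k2 = f(0.180000, -1.743518) = -1.442058
  w ← -1.624427 + (0.09/2)·(-1.323238 + (-1.442058)) = -1.748865
x=0.180000, w=-1.748865:
  k1 = f(0.180000, -1.748865) = -1.446389
  k2 = f(0.270000, -1.879040) = -1.589090
  w ← -1.748865 + (0.09/2)·(-1.446389 + (-1.589090)) = -1.885462
w(0.27) ≈ -1.8855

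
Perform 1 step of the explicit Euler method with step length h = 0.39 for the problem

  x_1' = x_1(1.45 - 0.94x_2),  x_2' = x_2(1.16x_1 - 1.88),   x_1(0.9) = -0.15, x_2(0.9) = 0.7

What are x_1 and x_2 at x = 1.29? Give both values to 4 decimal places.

Euler on (x_1,x_2): x_1_{n+1} = x_1_n + h·x_1', x_2_{n+1} = x_2_n + h·x_2'.
0.900000: (-0.150000, 0.700000); f=(-0.118800, -1.437800) → (-0.196332, 0.139258)
(x_1(1.29), x_2(1.29)) ≈ (-0.1963, 0.1393)

-0.1963, 0.1393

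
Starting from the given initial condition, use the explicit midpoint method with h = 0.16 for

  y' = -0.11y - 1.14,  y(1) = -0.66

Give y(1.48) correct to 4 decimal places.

Midpoint: k1 = f(x_n, y_n); k2 = f(x_n + h/2, y_n + (h/2)·k1); y_{n+1} = y_n + h·k2.
x=1.000000, y=-0.660000:
  k1 = f(1.000000, -0.660000) = -1.067400
  k2 = f(1.080000, -0.745392) = -1.058007
  y ← -0.660000 + 0.16·(-1.058007) = -0.829281
x=1.160000, y=-0.829281:
  k1 = f(1.160000, -0.829281) = -1.048779
  k2 = f(1.240000, -0.913183) = -1.039550
  y ← -0.829281 + 0.16·(-1.039550) = -0.995609
x=1.320000, y=-0.995609:
  k1 = f(1.320000, -0.995609) = -1.030483
  k2 = f(1.400000, -1.078048) = -1.021415
  y ← -0.995609 + 0.16·(-1.021415) = -1.159035
y(1.48) ≈ -1.1590

-1.1590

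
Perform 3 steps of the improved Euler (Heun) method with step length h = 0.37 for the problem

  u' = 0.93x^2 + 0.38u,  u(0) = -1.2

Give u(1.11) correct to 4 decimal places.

Heun: k1 = f(x_n, u_n); k2 = f(x_n + h, u_n + h·k1); u_{n+1} = u_n + (h/2)·(k1 + k2).
x=0.000000, u=-1.200000:
  k1 = f(0.000000, -1.200000) = -0.456000
  k2 = f(0.370000, -1.368720) = -0.392797
  u ← -1.200000 + (0.37/2)·(-0.456000 + (-0.392797)) = -1.357027
x=0.370000, u=-1.357027:
  k1 = f(0.370000, -1.357027) = -0.388353
  k2 = f(0.740000, -1.500718) = -0.061005
  u ← -1.357027 + (0.37/2)·(-0.388353 + (-0.061005)) = -1.440159
x=0.740000, u=-1.440159:
  k1 = f(0.740000, -1.440159) = -0.037992
  k2 = f(1.110000, -1.454216) = 0.593251
  u ← -1.440159 + (0.37/2)·(-0.037992 + 0.593251) = -1.337436
u(1.11) ≈ -1.3374

-1.3374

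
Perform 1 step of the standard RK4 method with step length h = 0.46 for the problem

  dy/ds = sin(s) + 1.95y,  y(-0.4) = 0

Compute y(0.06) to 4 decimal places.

RK4: k1 = f(s_n, y_n); k2 = f(s_n + h/2, y_n + (h/2)·k1); k3 = f(s_n + h/2, y_n + (h/2)·k2); k4 = f(s_n + h, y_n + h·k3); y_{n+1} = y_n + (h/6)·(k1 + 2k2 + 2k3 + k4).
s=-0.400000, y=0.000000:
  k1 = f(-0.400000, 0.000000) = -0.389418
  k2 = f(-0.170000, -0.089566) = -0.343836
  k3 = f(-0.170000, -0.079082) = -0.323393
  k4 = f(0.060000, -0.148761) = -0.230120
  y ← 0.000000 + (0.46/6)·(k1 + 2k2 + 2k3 + k4) = -0.149806
y(0.06) ≈ -0.1498

-0.1498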